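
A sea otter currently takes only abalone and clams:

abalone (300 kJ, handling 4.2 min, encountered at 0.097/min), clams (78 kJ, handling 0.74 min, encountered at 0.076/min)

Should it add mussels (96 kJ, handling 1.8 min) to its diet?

Yes

Intake rate on the current diet: R = (0.097×300 + 0.076×78) / (1 + 0.097×4.2 + 0.076×0.74) = 35.03/1.464 = 23.93 kJ/min.
mussels: E/h = 96/1.8 = 53.33 kJ/min.
53.33 > 23.93, so adding mussels raises the average — include it.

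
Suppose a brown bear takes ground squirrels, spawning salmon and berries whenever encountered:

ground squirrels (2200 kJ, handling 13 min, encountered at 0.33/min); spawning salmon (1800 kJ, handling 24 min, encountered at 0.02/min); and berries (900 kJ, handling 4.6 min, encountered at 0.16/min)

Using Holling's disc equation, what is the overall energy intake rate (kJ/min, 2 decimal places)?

139.26 kJ/min

Energy encountered per unit search time: 0.33×2200 + 0.02×1800 + 0.16×900 = 906 kJ/min.
Handling time per unit search time: 0.33×13 + 0.02×24 + 0.16×4.6 = 5.506.
Rate = 906/(1 + 5.506) = 139.3 kJ/min.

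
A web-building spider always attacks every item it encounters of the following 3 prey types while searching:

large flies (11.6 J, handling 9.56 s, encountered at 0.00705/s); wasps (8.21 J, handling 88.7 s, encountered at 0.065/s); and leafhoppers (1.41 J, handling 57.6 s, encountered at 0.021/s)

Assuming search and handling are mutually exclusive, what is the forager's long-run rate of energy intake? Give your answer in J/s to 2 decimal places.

R = Σλ_iE_i / (1 + Σλ_ih_i)
Numerator: 0.00705×11.6 + 0.065×8.21 + 0.021×1.41 = 0.645
Denominator: 1 + 0.00705×9.56 + 0.065×88.7 + 0.021×57.6 = 8.042
R = 0.645/8.042 = 0.0802 J/s

0.08 J/s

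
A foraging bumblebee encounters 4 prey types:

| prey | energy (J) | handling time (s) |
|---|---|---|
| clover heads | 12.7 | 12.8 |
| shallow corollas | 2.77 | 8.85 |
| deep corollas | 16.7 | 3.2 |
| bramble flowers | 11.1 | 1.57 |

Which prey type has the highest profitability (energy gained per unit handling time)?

bramble flowers

Profitability E/h (J/s): clover heads = 12.7/12.8 = 0.992, shallow corollas = 2.77/8.85 = 0.313, deep corollas = 16.7/3.2 = 5.22, bramble flowers = 11.1/1.57 = 7.07.
Ranked: bramble flowers > deep corollas > clover heads > shallow corollas.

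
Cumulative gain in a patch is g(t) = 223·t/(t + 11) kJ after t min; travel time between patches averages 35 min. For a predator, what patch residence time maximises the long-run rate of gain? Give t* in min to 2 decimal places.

19.62 min

By the marginal value theorem, leave when the instantaneous gain rate g'(t) equals the habitat-wide average g(t)/(T + t).
g'(t) = 223·11/(t + 11)². Setting 223·11/(t+11)² = 223t/[(t+11)(35+t)] gives 11(35+t) = t(t+11), so t² = 11×35 = 385.
t* = √385 = 19.62 min.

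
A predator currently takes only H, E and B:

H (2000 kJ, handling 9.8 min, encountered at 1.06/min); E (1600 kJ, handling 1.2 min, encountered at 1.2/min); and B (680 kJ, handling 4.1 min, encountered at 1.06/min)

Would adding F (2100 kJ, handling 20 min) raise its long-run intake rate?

No

Current rate: (1.06×2000 + 1.2×1600 + 1.06×680)/(1 + 1.06×9.8 + 1.2×1.2 + 1.06×4.1) = 277.2 kJ/min.
F: E/h = 2100/20 = 105 kJ/min.
Since 105 < R, time spent handling F is better spent searching.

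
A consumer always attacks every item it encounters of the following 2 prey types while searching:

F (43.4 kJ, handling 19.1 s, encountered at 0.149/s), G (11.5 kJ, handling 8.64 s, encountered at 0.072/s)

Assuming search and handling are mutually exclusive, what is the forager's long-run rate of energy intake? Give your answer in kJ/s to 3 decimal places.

1.633 kJ/s

R = Σλ_iE_i / (1 + Σλ_ih_i)
Numerator: 0.149×43.4 + 0.072×11.5 = 7.295
Denominator: 1 + 0.149×19.1 + 0.072×8.64 = 4.468
R = 7.295/4.468 = 1.633 kJ/s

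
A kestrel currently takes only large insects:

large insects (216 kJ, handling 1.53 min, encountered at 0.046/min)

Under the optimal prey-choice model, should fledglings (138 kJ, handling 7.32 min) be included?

Yes

Intake rate on the current diet: R = (0.046×216) / (1 + 0.046×1.53) = 9.936/1.07 = 9.283 kJ/min.
Profitability of fledglings: 138/7.32 = 18.85 kJ/min.
Since 18.85 > R, including fledglings increases the long-run rate.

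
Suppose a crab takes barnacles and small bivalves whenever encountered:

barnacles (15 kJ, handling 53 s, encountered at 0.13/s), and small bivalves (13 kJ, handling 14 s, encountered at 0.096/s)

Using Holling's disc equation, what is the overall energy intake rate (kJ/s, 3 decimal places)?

0.346 kJ/s

Energy encountered per unit search time: 0.13×15 + 0.096×13 = 3.198 kJ/s.
Handling time per unit search time: 0.13×53 + 0.096×14 = 8.234.
Rate = 3.198/(1 + 8.234) = 0.3463 kJ/s.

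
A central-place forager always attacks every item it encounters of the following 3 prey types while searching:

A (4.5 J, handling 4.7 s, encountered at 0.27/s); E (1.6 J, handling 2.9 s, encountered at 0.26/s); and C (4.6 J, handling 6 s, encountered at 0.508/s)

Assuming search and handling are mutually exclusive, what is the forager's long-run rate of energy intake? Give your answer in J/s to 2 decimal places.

R = (0.27×4.5 + 0.26×1.6 + 0.508×4.6) / (1 + 0.27×4.7 + 0.26×2.9 + 0.508×6) = 3.968/6.071 = 0.6536 J/s.

0.65 J/s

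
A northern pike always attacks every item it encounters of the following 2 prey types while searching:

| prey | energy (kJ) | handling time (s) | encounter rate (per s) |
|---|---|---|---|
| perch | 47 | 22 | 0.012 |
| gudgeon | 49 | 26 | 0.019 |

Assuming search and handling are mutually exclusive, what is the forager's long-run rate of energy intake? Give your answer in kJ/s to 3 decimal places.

0.850 kJ/s

R = (0.012×47 + 0.019×49) / (1 + 0.012×22 + 0.019×26) = 1.495/1.758 = 0.8504 kJ/s.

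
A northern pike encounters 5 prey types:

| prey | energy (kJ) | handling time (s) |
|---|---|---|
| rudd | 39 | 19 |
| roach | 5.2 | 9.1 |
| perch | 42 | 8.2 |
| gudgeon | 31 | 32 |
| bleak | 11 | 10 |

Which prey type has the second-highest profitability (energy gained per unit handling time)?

rudd

Profitability E/h (kJ/s): rudd = 39/19 = 2.05, roach = 5.2/9.1 = 0.571, perch = 42/8.2 = 5.12, gudgeon = 31/32 = 0.969, bleak = 11/10 = 1.1.
Ranked: perch > rudd > bleak > gudgeon > roach.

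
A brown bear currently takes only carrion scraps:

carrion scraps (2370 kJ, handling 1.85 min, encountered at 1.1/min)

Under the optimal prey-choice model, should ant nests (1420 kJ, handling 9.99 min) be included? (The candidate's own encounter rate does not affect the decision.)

No

Current rate: (1.1×2370)/(1 + 1.1×1.85) = 859 kJ/min.
ant nests: E/h = 1420/9.99 = 142.1 kJ/min.
142.1 < 859, so adding ant nests would lower the average — exclude it.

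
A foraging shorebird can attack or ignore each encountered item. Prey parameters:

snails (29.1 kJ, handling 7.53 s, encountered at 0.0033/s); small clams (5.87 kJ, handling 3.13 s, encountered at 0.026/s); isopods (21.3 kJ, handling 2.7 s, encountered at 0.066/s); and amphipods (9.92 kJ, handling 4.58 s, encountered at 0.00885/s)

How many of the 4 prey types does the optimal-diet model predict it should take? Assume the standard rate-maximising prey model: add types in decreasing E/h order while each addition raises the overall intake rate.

4

Rank by E/h (kJ/s): isopods 7.89, snails 3.86, amphipods 2.17, small clams 1.88. Include each in turn until the next type's E/h falls below the running intake rate.
Rate on top 1: 1.193. snails: 3.86 > 1.193 → include.
Rate on top 2: 1.248. amphipods: 2.17 > 1.248 → include.
Rate on top 3: 1.278. small clams: 1.88 > 1.278 → include.
Optimal diet: isopods, snails, amphipods, small clams — 4 of 4 types.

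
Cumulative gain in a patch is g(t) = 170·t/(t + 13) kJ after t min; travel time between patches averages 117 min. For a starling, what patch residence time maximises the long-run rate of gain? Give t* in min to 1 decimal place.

By the marginal value theorem, leave when the instantaneous gain rate g'(t) equals the habitat-wide average g(t)/(T + t).
g'(t) = 170·13/(t + 13)². Setting 170·13/(t+13)² = 170t/[(t+13)(117+t)] gives 13(117+t) = t(t+13), so t² = 13×117 = 1521.
t* = √1521 = 39 min.

39.0 min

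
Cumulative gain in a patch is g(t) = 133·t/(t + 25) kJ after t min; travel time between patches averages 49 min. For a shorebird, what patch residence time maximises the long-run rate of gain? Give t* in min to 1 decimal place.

Optimal t* satisfies g'(t*) = g(t*)/(T + t*).
g'(t) = 133·25/(t + 25)². Setting 133·25/(t+25)² = 133t/[(t+25)(49+t)] gives 25(49+t) = t(t+25), so t² = 25×49 = 1225.
t* = √1225 = 35 min.

35.0 min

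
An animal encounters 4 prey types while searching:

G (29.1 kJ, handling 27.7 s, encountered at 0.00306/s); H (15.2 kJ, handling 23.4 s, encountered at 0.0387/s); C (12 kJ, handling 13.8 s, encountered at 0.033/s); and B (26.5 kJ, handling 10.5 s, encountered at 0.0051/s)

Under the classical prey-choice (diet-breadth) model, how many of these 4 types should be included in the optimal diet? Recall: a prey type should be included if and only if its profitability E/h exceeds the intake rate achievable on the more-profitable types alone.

Rank by E/h (kJ/s): B 2.52, G 1.05, C 0.87, H 0.65. Include each in turn until the next type's E/h falls below the running intake rate.
Rate on top 1: 0.1283. G: 1.05 > 0.1283 → include.
Rate on top 2: 0.197. C: 0.87 > 0.197 → include.
Rate on top 3: 0.3892. H: 0.65 > 0.3892 → include.
Optimal diet: B, G, C, H — 4 of 4 types.

4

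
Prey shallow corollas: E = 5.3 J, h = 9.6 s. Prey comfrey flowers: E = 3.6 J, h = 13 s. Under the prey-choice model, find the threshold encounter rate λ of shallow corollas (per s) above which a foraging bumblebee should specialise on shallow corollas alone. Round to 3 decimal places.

0.105 per s

The zero-one rule: include comfrey flowers iff E₂/h₂ > λE₁/(1+λh₁). Equality gives the switch point.
λE₁h₂ = E₂ + λE₂h₁ ⇒ λ = E₂/(E₁h₂ − E₂h₁) = 3.6/(68.9 − 34.56) = 0.1048 per s.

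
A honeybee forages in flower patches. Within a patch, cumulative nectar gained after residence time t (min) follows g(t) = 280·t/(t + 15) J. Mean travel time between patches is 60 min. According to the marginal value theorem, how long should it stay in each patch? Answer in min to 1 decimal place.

30.0 min

Optimal t* satisfies g'(t*) = g(t*)/(T + t*).
g'(t) = 280·15/(t + 15)². Setting 280·15/(t+15)² = 280t/[(t+15)(60+t)] gives 15(60+t) = t(t+15), so t² = 15×60 = 900.
t* = √900 = 30 min.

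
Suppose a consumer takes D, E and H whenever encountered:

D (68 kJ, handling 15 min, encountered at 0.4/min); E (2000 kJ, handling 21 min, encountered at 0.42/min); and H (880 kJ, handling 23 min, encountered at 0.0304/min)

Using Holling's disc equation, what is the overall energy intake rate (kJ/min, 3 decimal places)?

Energy encountered per unit search time: 0.4×68 + 0.42×2000 + 0.0304×880 = 894 kJ/min.
Handling time per unit search time: 0.4×15 + 0.42×21 + 0.0304×23 = 15.52.
Rate = 894/(1 + 15.52) = 54.12 kJ/min.

54.116 kJ/min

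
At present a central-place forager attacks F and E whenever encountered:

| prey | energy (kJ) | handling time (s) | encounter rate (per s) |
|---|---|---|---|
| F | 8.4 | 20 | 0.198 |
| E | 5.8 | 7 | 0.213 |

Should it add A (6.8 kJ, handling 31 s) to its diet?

Intake rate on the current diet: R = (0.198×8.4 + 0.213×5.8) / (1 + 0.198×20 + 0.213×7) = 2.899/6.451 = 0.4493 kJ/s.
A: E/h = 6.8/31 = 0.2194 kJ/s.
Since 0.2194 < R, time spent handling A is better spent searching.

No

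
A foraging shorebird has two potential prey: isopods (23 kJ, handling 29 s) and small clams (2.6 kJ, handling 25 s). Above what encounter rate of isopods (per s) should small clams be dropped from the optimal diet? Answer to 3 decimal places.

0.005 per s

At the threshold, the rate on isopods alone equals the profitability of small clams: λ·23/(1 + λ·29) = 2.6/25 = 0.104.
Rearranging, λ(23 − 0.104×29) = 0.104, so λ = 0.104/19.98 = 0.005204 per s.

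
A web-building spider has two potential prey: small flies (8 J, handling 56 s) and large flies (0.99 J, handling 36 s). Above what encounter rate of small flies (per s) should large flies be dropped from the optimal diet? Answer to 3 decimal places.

At the threshold, the rate on small flies alone equals the profitability of large flies: λ·8/(1 + λ·56) = 0.99/36 = 0.0275.
Rearranging, λ(8 − 0.0275×56) = 0.0275, so λ = 0.0275/6.46 = 0.004257 per s.

0.004 per s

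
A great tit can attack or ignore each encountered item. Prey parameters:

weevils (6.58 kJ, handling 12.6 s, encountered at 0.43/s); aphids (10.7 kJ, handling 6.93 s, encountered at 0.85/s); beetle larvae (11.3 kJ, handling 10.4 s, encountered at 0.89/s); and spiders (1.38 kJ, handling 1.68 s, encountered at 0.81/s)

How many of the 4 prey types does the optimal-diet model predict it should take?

E/h in descending order: aphids 1.54, beetle larvae 1.09, spiders 0.821, weevils 0.522 kJ/s. The optimal diet is the largest prefix of this list for which every included type satisfies E_i/h_i > R on the types above it.
Rate on top 1: 1.32. beetle larvae: 1.09 < 1.32 → exclude; stop.
Optimal diet: aphids — 1 of 4 types.

1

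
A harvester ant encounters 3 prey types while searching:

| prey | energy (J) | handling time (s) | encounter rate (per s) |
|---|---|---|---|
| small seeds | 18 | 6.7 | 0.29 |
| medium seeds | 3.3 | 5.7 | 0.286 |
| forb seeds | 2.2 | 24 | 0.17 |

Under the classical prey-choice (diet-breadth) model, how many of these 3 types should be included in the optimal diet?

Profitabilities (E/h, J/s): small seeds 2.69, medium seeds 0.579, forb seeds 0.0917. Add prey in this order while the next type's profitability exceeds the intake rate on those already taken.
Rate on top 1: 1.774. medium seeds: 0.579 < 1.774 → exclude; stop.
Optimal diet: small seeds — 1 of 3 types.

1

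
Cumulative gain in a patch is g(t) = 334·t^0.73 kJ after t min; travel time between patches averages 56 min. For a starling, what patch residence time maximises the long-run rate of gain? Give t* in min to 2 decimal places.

By the marginal value theorem, leave when the instantaneous gain rate g'(t) equals the habitat-wide average g(t)/(T + t).
g'(t) = 0.73·334·t^-0.27. Setting 0.73·334·t^-0.27 = 334·t^0.73/(56+t) gives 0.73(56+t) = t, so 0.27·t = 0.73×56.
t* = 0.73×56/0.27 = 151.4 min.

151.41 min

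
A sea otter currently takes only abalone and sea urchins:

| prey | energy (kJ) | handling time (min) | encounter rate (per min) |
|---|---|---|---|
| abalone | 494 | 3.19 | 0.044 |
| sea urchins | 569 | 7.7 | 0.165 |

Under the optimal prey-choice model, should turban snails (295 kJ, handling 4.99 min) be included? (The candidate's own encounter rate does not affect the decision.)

Current rate: (0.044×494 + 0.165×569)/(1 + 0.044×3.19 + 0.165×7.7) = 47.96 kJ/min.
Profitability of turban snails: 295/4.99 = 59.12 kJ/min.
Since 59.12 > R, including turban snails increases the long-run rate.

Yes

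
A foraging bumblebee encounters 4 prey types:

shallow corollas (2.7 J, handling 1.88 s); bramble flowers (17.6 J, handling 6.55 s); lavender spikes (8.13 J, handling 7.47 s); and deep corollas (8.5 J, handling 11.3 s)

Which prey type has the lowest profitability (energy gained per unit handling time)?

deep corollas

In descending order of E/h:
bramble flowers: 17.6/6.55 = 2.69 J/s
shallow corollas: 2.7/1.88 = 1.44 J/s
lavender spikes: 8.13/7.47 = 1.09 J/s
deep corollas: 8.5/11.3 = 0.752 J/s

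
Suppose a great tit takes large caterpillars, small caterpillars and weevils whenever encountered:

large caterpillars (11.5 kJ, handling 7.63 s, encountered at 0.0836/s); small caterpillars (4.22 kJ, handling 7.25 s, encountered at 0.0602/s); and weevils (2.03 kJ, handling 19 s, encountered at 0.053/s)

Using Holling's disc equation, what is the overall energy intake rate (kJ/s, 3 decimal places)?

R = Σλ_iE_i / (1 + Σλ_ih_i)
Numerator: 0.0836×11.5 + 0.0602×4.22 + 0.053×2.03 = 1.323
Denominator: 1 + 0.0836×7.63 + 0.0602×7.25 + 0.053×19 = 3.081
R = 1.323/3.081 = 0.4294 kJ/s

0.429 kJ/s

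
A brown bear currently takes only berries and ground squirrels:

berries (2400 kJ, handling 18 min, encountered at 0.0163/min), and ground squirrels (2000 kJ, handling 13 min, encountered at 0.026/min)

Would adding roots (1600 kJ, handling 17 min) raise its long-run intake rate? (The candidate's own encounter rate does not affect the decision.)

Current rate: (0.0163×2400 + 0.026×2000)/(1 + 0.0163×18 + 0.026×13) = 55.85 kJ/min.
roots: E/h = 1600/17 = 94.12 kJ/min.
Since 94.12 > R, including roots increases the long-run rate.

Yes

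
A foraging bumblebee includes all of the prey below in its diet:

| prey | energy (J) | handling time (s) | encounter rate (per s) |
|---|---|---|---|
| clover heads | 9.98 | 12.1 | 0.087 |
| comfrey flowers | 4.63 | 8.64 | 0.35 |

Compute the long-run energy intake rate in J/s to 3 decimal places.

0.490 J/s

R = Σλ_iE_i / (1 + Σλ_ih_i)
Numerator: 0.087×9.98 + 0.35×4.63 = 2.489
Denominator: 1 + 0.087×12.1 + 0.35×8.64 = 5.077
R = 2.489/5.077 = 0.4902 J/s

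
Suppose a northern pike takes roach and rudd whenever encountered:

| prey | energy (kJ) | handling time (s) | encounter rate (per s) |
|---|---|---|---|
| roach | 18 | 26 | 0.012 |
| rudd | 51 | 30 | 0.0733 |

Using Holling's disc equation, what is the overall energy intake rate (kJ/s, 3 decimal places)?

1.126 kJ/s

R = Σλ_iE_i / (1 + Σλ_ih_i)
Numerator: 0.012×18 + 0.0733×51 = 3.954
Denominator: 1 + 0.012×26 + 0.0733×30 = 3.511
R = 3.954/3.511 = 1.126 kJ/s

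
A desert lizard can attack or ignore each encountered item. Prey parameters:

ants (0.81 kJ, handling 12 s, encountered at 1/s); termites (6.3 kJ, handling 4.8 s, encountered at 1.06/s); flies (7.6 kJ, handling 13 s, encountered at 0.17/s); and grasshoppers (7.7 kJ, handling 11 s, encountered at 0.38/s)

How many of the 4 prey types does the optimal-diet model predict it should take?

Profitabilities (E/h, kJ/s): termites 1.31, grasshoppers 0.7, flies 0.585, ants 0.0675. Add prey in this order while the next type's profitability exceeds the intake rate on those already taken.
Rate on top 1: 1.097. grasshoppers: 0.7 < 1.097 → exclude; stop.
Optimal diet: termites — 1 of 4 types.

1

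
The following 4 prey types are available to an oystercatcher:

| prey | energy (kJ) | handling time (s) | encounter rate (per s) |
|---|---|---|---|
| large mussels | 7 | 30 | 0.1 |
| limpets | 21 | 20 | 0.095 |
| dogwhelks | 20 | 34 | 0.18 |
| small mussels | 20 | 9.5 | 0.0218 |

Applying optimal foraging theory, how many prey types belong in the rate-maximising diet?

2

E/h in descending order: small mussels 2.11, limpets 1.05, dogwhelks 0.588, large mussels 0.233 kJ/s. The optimal diet is the largest prefix of this list for which every included type satisfies E_i/h_i > R on the types above it.
Rate on top 1: 0.3612. limpets: 1.05 > 0.3612 → include.
Rate on top 2: 0.7824. dogwhelks: 0.588 < 0.7824 → exclude; stop.
Optimal diet: small mussels, limpets — 2 of 4 types.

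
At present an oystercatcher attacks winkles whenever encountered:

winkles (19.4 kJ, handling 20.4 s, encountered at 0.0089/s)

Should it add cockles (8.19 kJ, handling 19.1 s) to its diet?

Intake rate on the current diet: R = (0.0089×19.4) / (1 + 0.0089×20.4) = 0.1727/1.182 = 0.1461 kJ/s.
Profitability of cockles: 8.19/19.1 = 0.4288 kJ/s.
0.4288 > 0.1461, so adding cockles raises the average — include it.

Yes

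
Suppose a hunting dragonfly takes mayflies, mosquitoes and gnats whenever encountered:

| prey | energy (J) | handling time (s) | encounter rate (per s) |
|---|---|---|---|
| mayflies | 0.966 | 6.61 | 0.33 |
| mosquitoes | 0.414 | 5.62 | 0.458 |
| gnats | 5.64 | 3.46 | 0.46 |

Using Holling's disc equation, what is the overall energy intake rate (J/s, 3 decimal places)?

R = (0.33×0.966 + 0.458×0.414 + 0.46×5.64) / (1 + 0.33×6.61 + 0.458×5.62 + 0.46×3.46) = 3.103/7.347 = 0.4223 J/s.

0.422 J/s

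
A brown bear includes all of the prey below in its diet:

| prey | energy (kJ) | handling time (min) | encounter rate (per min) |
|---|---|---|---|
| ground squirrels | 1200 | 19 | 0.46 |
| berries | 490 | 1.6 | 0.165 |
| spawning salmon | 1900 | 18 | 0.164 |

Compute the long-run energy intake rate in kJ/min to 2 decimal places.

Energy encountered per unit search time: 0.46×1200 + 0.165×490 + 0.164×1900 = 944.5 kJ/min.
Handling time per unit search time: 0.46×19 + 0.165×1.6 + 0.164×18 = 11.96.
Rate = 944.5/(1 + 11.96) = 72.9 kJ/min.

72.90 kJ/min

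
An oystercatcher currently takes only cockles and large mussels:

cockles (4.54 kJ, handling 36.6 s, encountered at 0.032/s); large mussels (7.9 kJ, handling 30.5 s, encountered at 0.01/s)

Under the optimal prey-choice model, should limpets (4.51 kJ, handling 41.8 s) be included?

Yes

On cockles and large mussels alone, R = ΣλE/(1+Σλh) = 0.2243/2.476 = 0.09057 kJ/s.
Profitability of limpets: 4.51/41.8 = 0.1079 kJ/s.
0.1079 > 0.09057, so adding limpets raises the average — include it.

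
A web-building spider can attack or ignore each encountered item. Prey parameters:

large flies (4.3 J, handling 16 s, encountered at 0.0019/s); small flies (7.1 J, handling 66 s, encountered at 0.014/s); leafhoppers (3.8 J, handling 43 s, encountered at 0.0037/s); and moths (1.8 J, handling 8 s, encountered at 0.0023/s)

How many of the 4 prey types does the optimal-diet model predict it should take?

E/h in descending order: large flies 0.269, moths 0.225, small flies 0.108, leafhoppers 0.0884 J/s. The optimal diet is the largest prefix of this list for which every included type satisfies E_i/h_i > R on the types above it.
Rate on top 1: 0.007929. moths: 0.225 > 0.007929 → include.
Rate on top 2: 0.01174. small flies: 0.108 > 0.01174 → include.
Rate on top 3: 0.05663. leafhoppers: 0.0884 > 0.05663 → include.
Optimal diet: large flies, moths, small flies, leafhoppers — 4 of 4 types.

4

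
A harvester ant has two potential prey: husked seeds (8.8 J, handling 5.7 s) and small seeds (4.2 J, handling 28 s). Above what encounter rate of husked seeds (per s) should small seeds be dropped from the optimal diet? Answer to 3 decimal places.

0.019 per s

Drop small seeds once their profitability E₂/h₂ falls below the rate achievable on husked seeds alone: E₂/h₂ = λE₁/(1 + λh₁).
Solve for λ: λE₁h₂ = E₂(1 + λh₁) → λ(E₁h₂ − E₂h₁) = E₂ → λ = E₂/(E₁h₂ − E₂h₁).
λ = 4.2/(8.8×28 − 4.2×5.7) = 4.2/222.5 = 0.01888 per s.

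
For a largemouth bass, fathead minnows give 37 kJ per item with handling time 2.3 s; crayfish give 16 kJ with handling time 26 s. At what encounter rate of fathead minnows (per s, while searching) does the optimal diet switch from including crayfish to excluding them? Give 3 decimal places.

The zero-one rule: include crayfish iff E₂/h₂ > λE₁/(1+λh₁). Equality gives the switch point.
λE₁h₂ = E₂ + λE₂h₁ ⇒ λ = E₂/(E₁h₂ − E₂h₁) = 16/(962 − 36.8) = 0.01729 per s.

0.017 per s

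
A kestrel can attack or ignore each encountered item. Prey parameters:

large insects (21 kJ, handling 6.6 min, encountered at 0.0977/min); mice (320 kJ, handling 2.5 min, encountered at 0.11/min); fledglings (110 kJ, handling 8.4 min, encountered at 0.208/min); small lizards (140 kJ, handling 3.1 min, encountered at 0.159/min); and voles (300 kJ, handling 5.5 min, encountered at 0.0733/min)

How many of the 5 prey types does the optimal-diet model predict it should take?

Rank by E/h (kJ/min): mice 128, voles 54.5, small lizards 45.2, fledglings 13.1, large insects 3.18. Include each in turn until the next type's E/h falls below the running intake rate.
Rate on top 1: 27.61. voles: 54.5 > 27.61 → include.
Rate on top 2: 34.08. small lizards: 45.2 > 34.08 → include.
Rate on top 3: 36.6. fledglings: 13.1 < 36.6 → exclude; stop.
Optimal diet: mice, voles, small lizards — 3 of 5 types.

3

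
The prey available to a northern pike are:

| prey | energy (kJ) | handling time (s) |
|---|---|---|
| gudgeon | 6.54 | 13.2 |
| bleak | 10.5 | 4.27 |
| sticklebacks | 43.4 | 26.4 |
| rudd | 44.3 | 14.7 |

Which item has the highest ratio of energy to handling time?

rudd

Profitability E/h (kJ/s): gudgeon = 6.54/13.2 = 0.495, bleak = 10.5/4.27 = 2.46, sticklebacks = 43.4/26.4 = 1.64, rudd = 44.3/14.7 = 3.01.
Ranked: rudd > bleak > sticklebacks > gudgeon.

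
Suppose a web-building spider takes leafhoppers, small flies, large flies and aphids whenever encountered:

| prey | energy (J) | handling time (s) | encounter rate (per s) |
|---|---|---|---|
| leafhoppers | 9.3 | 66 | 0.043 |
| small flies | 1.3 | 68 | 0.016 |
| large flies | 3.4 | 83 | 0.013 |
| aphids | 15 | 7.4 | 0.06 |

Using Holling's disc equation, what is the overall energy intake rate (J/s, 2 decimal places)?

0.21 J/s

R = Σλ_iE_i / (1 + Σλ_ih_i)
Numerator: 0.043×9.3 + 0.016×1.3 + 0.013×3.4 + 0.06×15 = 1.365
Denominator: 1 + 0.043×66 + 0.016×68 + 0.013×83 + 0.06×7.4 = 6.449
R = 1.365/6.449 = 0.2116 J/s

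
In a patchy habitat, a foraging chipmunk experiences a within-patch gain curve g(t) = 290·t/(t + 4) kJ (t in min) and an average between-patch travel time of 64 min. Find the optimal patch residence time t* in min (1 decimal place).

16.0 min

Optimal t* satisfies g'(t*) = g(t*)/(T + t*).
g'(t) = 290·4/(t + 4)². Setting 290·4/(t+4)² = 290t/[(t+4)(64+t)] gives 4(64+t) = t(t+4), so t² = 4×64 = 256.
t* = √256 = 16 min.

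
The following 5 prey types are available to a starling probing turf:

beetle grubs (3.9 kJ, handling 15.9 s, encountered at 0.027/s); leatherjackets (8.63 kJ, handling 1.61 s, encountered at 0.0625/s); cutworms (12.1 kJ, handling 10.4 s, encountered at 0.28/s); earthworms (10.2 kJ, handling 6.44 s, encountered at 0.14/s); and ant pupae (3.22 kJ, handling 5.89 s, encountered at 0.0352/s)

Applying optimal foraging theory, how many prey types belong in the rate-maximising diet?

Profitabilities (E/h, kJ/s): leatherjackets 5.36, earthworms 1.58, cutworms 1.16, ant pupae 0.547, beetle grubs 0.245. Add prey in this order while the next type's profitability exceeds the intake rate on those already taken.
Rate on top 1: 0.4901. earthworms: 1.58 > 0.4901 → include.
Rate on top 2: 0.9826. cutworms: 1.16 > 0.9826 → include.
Rate on top 3: 1.09. ant pupae: 0.547 < 1.09 → exclude; stop.
Optimal diet: leatherjackets, earthworms, cutworms — 3 of 5 types.

3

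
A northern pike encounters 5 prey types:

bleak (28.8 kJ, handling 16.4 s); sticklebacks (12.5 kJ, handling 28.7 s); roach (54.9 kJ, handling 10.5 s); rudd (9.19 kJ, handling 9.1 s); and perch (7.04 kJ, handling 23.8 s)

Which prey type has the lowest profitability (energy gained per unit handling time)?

Profitability E/h (kJ/s): bleak = 28.8/16.4 = 1.76, sticklebacks = 12.5/28.7 = 0.436, roach = 54.9/10.5 = 5.23, rudd = 9.19/9.1 = 1.01, perch = 7.04/23.8 = 0.296.
Ranked: roach > bleak > rudd > sticklebacks > perch.

perch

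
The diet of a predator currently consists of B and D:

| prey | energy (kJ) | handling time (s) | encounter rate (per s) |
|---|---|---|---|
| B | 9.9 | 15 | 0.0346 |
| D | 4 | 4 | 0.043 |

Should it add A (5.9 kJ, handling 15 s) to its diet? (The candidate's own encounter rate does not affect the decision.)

Yes

On B and D alone, R = ΣλE/(1+Σλh) = 0.5145/1.691 = 0.3043 kJ/s.
Profitability of A: 5.9/15 = 0.3933 kJ/s.
0.3933 > 0.3043, so adding A raises the average — include it.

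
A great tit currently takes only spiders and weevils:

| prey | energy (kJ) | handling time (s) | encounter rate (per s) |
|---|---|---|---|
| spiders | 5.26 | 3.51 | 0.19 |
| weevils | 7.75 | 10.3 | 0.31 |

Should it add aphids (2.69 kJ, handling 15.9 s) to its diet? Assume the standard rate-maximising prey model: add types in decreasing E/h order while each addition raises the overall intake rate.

No

Current rate: (0.19×5.26 + 0.31×7.75)/(1 + 0.19×3.51 + 0.31×10.3) = 0.7 kJ/s.
aphids: E/h = 2.69/15.9 = 0.1692 kJ/s.
Since 0.1692 < R, time spent handling aphids is better spent searching.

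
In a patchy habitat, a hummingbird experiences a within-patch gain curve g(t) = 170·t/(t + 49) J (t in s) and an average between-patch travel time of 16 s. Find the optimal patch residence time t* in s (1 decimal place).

Optimal t* satisfies g'(t*) = g(t*)/(T + t*).
g'(t) = 170·49/(t + 49)². Setting 170·49/(t+49)² = 170t/[(t+49)(16+t)] gives 49(16+t) = t(t+49), so t² = 49×16 = 784.
t* = √784 = 28 s.

28.0 s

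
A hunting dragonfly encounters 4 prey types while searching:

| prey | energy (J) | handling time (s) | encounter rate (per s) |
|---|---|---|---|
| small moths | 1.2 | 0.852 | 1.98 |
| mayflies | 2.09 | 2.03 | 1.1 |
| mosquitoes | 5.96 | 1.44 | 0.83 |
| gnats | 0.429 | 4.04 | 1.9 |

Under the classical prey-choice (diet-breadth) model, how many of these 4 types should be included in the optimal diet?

1

E/h in descending order: mosquitoes 4.14, small moths 1.41, mayflies 1.03, gnats 0.106 J/s. The optimal diet is the largest prefix of this list for which every included type satisfies E_i/h_i > R on the types above it.
Rate on top 1: 2.253. small moths: 1.41 < 2.253 → exclude; stop.
Optimal diet: mosquitoes — 1 of 4 types.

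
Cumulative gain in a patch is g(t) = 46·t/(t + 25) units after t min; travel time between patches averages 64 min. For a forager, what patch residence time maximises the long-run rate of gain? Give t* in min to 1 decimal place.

40.0 min

By the marginal value theorem, leave when the instantaneous gain rate g'(t) equals the habitat-wide average g(t)/(T + t).
g'(t) = 46·25/(t + 25)². Setting 46·25/(t+25)² = 46t/[(t+25)(64+t)] gives 25(64+t) = t(t+25), so t² = 25×64 = 1600.
t* = √1600 = 40 min.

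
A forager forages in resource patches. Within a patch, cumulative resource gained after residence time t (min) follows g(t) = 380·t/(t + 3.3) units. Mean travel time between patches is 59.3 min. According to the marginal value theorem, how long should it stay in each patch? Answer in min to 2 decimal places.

Optimal t* satisfies g'(t*) = g(t*)/(T + t*).
g'(t) = 380·3.3/(t + 3.3)². Setting 380·3.3/(t+3.3)² = 380t/[(t+3.3)(59.3+t)] gives 3.3(59.3+t) = t(t+3.3), so t² = 3.3×59.3 = 195.7.
t* = √195.7 = 13.99 min.

13.99 min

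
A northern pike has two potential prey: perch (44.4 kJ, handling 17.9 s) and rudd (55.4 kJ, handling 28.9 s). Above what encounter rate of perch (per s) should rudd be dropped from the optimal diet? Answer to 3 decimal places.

At the threshold, the rate on perch alone equals the profitability of rudd: λ·44.4/(1 + λ·17.9) = 55.4/28.9 = 1.917.
Rearranging, λ(44.4 − 1.917×17.9) = 1.917, so λ = 1.917/10.09 = 0.1901 per s.

0.190 per s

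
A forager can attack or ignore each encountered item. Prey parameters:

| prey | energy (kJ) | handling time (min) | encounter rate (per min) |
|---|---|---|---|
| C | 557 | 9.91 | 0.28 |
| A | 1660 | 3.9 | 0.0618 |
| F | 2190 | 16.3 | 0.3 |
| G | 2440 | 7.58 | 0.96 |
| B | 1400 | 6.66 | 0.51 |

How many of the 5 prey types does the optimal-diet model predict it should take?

Rank by E/h (kJ/min): A 426, G 322, B 210, F 134, C 56.2. Include each in turn until the next type's E/h falls below the running intake rate.
Rate on top 1: 82.66. G: 322 > 82.66 → include.
Rate on top 2: 287. B: 210 < 287 → exclude; stop.
Optimal diet: A, G — 2 of 5 types.

2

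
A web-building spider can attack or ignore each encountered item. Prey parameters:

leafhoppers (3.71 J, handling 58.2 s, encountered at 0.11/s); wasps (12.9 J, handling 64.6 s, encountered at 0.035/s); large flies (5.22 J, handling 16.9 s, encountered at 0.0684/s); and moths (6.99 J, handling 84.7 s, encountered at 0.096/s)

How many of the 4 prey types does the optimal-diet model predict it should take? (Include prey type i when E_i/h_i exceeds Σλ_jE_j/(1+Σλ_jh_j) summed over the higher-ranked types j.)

Profitabilities (E/h, J/s): large flies 0.309, wasps 0.2, moths 0.0825, leafhoppers 0.0637. Add prey in this order while the next type's profitability exceeds the intake rate on those already taken.
Rate on top 1: 0.1656. wasps: 0.2 > 0.1656 → include.
Rate on top 2: 0.1831. moths: 0.0825 < 0.1831 → exclude; stop.
Optimal diet: large flies, wasps — 2 of 4 types.

2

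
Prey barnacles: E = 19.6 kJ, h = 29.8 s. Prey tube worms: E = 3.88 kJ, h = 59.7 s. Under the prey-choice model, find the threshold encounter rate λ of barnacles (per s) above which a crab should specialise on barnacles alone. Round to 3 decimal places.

The zero-one rule: include tube worms iff E₂/h₂ > λE₁/(1+λh₁). Equality gives the switch point.
λE₁h₂ = E₂ + λE₂h₁ ⇒ λ = E₂/(E₁h₂ − E₂h₁) = 3.88/(1170 − 115.6) = 0.003679 per s.

0.004 per s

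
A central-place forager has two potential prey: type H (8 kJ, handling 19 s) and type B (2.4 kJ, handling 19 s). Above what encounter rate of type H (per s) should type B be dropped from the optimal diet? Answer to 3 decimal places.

The zero-one rule: include type B iff E₂/h₂ > λE₁/(1+λh₁). Equality gives the switch point.
λE₁h₂ = E₂ + λE₂h₁ ⇒ λ = E₂/(E₁h₂ − E₂h₁) = 2.4/(152 − 45.6) = 0.02256 per s.

0.023 per s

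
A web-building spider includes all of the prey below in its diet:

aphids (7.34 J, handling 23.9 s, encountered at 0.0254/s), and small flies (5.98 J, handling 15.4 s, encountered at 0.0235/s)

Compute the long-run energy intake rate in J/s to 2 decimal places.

0.17 J/s

R = (0.0254×7.34 + 0.0235×5.98) / (1 + 0.0254×23.9 + 0.0235×15.4) = 0.327/1.969 = 0.1661 J/s.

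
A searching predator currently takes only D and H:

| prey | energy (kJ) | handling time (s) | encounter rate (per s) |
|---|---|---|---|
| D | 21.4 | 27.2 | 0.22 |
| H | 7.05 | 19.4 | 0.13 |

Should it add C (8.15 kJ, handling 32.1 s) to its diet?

Intake rate on the current diet: R = (0.22×21.4 + 0.13×7.05) / (1 + 0.22×27.2 + 0.13×19.4) = 5.624/9.506 = 0.5917 kJ/s.
C: E/h = 8.15/32.1 = 0.2539 kJ/s.
Since 0.2539 < R, time spent handling C is better spent searching.

No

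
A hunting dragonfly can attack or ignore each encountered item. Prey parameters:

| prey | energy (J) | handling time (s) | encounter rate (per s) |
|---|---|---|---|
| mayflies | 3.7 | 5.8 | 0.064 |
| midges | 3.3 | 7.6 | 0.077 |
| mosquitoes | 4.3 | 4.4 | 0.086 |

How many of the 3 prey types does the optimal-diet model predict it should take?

3

Profitabilities (E/h, J/s): mosquitoes 0.977, mayflies 0.638, midges 0.434. Add prey in this order while the next type's profitability exceeds the intake rate on those already taken.
Rate on top 1: 0.2683. mayflies: 0.638 > 0.2683 → include.
Rate on top 2: 0.3467. midges: 0.434 > 0.3467 → include.
Optimal diet: mosquitoes, mayflies, midges — 3 of 3 types.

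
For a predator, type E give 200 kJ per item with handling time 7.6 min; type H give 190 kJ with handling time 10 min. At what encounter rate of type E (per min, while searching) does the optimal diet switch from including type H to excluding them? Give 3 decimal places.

At the threshold, the rate on type E alone equals the profitability of type H: λ·200/(1 + λ·7.6) = 190/10 = 19.
Rearranging, λ(200 − 19×7.6) = 19, so λ = 19/55.6 = 0.3417 per min.

0.342 per min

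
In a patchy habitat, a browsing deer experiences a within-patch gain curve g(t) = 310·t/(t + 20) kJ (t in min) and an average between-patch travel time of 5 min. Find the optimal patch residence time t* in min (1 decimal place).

Maximise g(t)/(T+t): set derivative to zero → g'(t)(T+t) = g(t).
g'(t) = 310·20/(t + 20)². Setting 310·20/(t+20)² = 310t/[(t+20)(5+t)] gives 20(5+t) = t(t+20), so t² = 20×5 = 100.
t* = √100 = 10 min.

10.0 min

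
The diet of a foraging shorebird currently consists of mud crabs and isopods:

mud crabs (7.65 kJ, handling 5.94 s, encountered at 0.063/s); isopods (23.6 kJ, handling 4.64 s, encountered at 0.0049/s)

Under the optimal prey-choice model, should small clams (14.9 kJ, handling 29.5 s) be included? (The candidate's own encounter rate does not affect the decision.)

Yes

Intake rate on the current diet: R = (0.063×7.65 + 0.0049×23.6) / (1 + 0.063×5.94 + 0.0049×4.64) = 0.5976/1.397 = 0.4278 kJ/s.
Profitability of small clams: 14.9/29.5 = 0.5051 kJ/s.
0.5051 > 0.4278, so adding small clams raises the average — include it.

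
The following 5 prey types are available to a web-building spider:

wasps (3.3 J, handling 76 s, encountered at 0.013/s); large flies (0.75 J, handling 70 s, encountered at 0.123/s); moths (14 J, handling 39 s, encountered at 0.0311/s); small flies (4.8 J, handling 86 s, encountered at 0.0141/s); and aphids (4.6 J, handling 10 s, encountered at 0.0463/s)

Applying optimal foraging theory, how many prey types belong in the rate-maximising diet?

2

Rank by E/h (J/s): aphids 0.46, moths 0.359, small flies 0.0558, wasps 0.0434, large flies 0.0107. Include each in turn until the next type's E/h falls below the running intake rate.
Rate on top 1: 0.1456. moths: 0.359 > 0.1456 → include.
Rate on top 2: 0.2423. small flies: 0.0558 < 0.2423 → exclude; stop.
Optimal diet: aphids, moths — 2 of 5 types.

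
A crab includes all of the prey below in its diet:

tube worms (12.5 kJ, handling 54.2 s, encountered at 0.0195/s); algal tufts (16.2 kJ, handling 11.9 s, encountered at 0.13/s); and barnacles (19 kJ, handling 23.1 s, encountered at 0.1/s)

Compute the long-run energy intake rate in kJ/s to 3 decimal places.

0.719 kJ/s

Energy encountered per unit search time: 0.0195×12.5 + 0.13×16.2 + 0.1×19 = 4.25 kJ/s.
Handling time per unit search time: 0.0195×54.2 + 0.13×11.9 + 0.1×23.1 = 4.914.
Rate = 4.25/(1 + 4.914) = 0.7186 kJ/s.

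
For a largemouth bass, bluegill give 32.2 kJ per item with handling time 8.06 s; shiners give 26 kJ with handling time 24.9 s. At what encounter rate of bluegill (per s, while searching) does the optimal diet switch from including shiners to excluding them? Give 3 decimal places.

0.044 per s

The zero-one rule: include shiners iff E₂/h₂ > λE₁/(1+λh₁). Equality gives the switch point.
λE₁h₂ = E₂ + λE₂h₁ ⇒ λ = E₂/(E₁h₂ − E₂h₁) = 26/(801.8 − 209.6) = 0.0439 per s.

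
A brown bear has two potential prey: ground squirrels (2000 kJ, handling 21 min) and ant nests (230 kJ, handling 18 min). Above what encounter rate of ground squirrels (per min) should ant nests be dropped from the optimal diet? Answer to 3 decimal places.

At the threshold, the rate on ground squirrels alone equals the profitability of ant nests: λ·2000/(1 + λ·21) = 230/18 = 12.78.
Rearranging, λ(2000 − 12.78×21) = 12.78, so λ = 12.78/1732 = 0.007379 per min.

0.007 per min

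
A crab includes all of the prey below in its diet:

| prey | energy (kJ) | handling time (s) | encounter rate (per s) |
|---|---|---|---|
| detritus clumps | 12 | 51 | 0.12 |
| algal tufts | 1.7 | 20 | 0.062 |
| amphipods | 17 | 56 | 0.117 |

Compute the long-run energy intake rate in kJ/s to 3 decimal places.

0.237 kJ/s

Energy encountered per unit search time: 0.12×12 + 0.062×1.7 + 0.117×17 = 3.534 kJ/s.
Handling time per unit search time: 0.12×51 + 0.062×20 + 0.117×56 = 13.91.
Rate = 3.534/(1 + 13.91) = 0.237 kJ/s.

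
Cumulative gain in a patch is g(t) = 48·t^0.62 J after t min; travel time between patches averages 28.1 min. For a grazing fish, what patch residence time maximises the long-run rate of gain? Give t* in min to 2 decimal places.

45.85 min

Maximise g(t)/(T+t): set derivative to zero → g'(t)(T+t) = g(t).
g'(t) = 0.62·48·t^-0.38. Setting 0.62·48·t^-0.38 = 48·t^0.62/(28.1+t) gives 0.62(28.1+t) = t, so 0.38·t = 0.62×28.1.
t* = 0.62×28.1/0.38 = 45.85 min.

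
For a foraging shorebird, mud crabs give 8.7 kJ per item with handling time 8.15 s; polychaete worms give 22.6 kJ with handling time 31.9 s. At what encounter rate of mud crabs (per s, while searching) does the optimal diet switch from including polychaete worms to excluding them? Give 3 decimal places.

0.242 per s

Drop polychaete worms once their profitability E₂/h₂ falls below the rate achievable on mud crabs alone: E₂/h₂ = λE₁/(1 + λh₁).
Solve for λ: λE₁h₂ = E₂(1 + λh₁) → λ(E₁h₂ − E₂h₁) = E₂ → λ = E₂/(E₁h₂ − E₂h₁).
λ = 22.6/(8.7×31.9 − 22.6×8.15) = 22.6/93.34 = 0.2421 per s.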